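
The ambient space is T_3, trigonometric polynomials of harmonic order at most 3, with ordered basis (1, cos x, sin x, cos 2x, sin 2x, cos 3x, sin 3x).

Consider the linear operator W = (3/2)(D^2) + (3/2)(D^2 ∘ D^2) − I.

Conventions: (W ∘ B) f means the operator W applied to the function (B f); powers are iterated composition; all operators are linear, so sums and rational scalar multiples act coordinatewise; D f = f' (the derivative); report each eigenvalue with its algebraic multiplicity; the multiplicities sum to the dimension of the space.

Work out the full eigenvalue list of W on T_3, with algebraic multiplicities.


image of 1: -1
image of cos x: -cos x
image of sin x: -sin x
image of cos 2x: 17cos 2x
image of sin 2x: 17sin 2x
image of cos 3x: 107cos 3x
image of sin 3x: 107sin 3x
the matrix is diagonal; its diagonal is (-1, -1, -1, 17, 17, 107, 107)
for a triangular matrix the eigenvalues are the diagonal entries, with algebraic multiplicity their repetition count

λ = -1 (multiplicity 3), λ = 17 (multiplicity 2), λ = 107 (multiplicity 2)


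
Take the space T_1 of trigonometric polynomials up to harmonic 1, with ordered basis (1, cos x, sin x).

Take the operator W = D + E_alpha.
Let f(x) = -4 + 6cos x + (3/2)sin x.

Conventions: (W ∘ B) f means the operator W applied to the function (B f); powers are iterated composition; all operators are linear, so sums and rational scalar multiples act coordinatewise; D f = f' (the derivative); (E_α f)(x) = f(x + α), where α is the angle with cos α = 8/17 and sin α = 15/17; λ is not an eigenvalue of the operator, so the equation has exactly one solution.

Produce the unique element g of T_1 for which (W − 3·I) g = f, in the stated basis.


write g with unknown coordinates in the stated basis and equate coefficients in (W − 3·I) g = f
solving from the highest basis element down gives g = 2 - (306/169)cos x + (255/338)sin x
check: W g = 2 + (96/169)cos x + (636/169)sin x
so W g − 3·g = -4 + 6cos x + (3/2)sin x = f ✓

the result is g(x) = 2 - (306/169)cos x + (255/338)sin x


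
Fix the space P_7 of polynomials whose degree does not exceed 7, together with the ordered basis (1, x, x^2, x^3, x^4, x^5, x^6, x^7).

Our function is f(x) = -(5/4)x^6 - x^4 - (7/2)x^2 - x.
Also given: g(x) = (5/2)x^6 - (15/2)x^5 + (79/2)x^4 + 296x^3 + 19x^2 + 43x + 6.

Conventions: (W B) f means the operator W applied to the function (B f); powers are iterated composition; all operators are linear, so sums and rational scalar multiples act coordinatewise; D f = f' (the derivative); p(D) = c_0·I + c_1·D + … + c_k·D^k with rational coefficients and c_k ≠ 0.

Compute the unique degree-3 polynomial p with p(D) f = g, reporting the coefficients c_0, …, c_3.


c_0 = -2, c_1 = 1, c_2 = -1, c_3 = -2

D^0 f = -(5/4)x^6 - x^4 - (7/2)x^2 - x
D^1 f = -(15/2)x^5 - 4x^3 - 7x - 1
D^2 f = -(75/2)x^4 - 12x^2 - 7
D^3 f = -150x^3 - 24x
matching coefficients of g against c_0 f + c_1 Df + … from the top degree down determines the c_i
solution: c_0 = -2, c_1 = 1, c_2 = -1, c_3 = -2


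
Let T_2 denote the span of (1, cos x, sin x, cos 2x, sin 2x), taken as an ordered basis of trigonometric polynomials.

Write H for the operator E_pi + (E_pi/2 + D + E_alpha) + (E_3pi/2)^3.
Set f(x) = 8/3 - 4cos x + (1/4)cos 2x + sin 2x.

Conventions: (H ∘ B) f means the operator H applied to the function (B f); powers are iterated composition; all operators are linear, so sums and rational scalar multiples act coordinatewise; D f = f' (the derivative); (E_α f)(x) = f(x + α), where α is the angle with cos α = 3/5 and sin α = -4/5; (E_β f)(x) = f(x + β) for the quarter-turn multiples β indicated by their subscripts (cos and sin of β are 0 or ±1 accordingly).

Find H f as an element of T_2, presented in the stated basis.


E_pi f = 8/3 + 4cos x + (1/4)cos 2x + sin 2x
E_pi/2 f = 8/3 + 4sin x - (1/4)cos 2x - sin 2x
D f = 4sin x + 2cos 2x - (1/2)sin 2x
E_alpha f = 8/3 - (12/5)cos x - (16/5)sin x - (103/100)cos 2x - (1/25)sin 2x
(E_pi/2 + D + E_alpha) f = 16/3 - (12/5)cos x + (24/5)sin x + (18/25)cos 2x - (77/50)sin 2x
E_3pi/2 f = 8/3 - 4sin x - (1/4)cos 2x - sin 2x
E_3pi/2 E_3pi/2 f = 8/3 + 4cos x + (1/4)cos 2x + sin 2x
E_3pi/2 E_3pi/2 E_3pi/2 f = 8/3 + 4sin x - (1/4)cos 2x - sin 2x
(E_pi + (E_pi/2 + D + E_alpha) + (E_3pi/2)^3) f = 32/3 + (8/5)cos x + (44/5)sin x + (18/25)cos 2x - (77/50)sin 2x

the result is g(x) = 32/3 + (8/5)cos x + (44/5)sin x + (18/25)cos 2x - (77/50)sin 2x


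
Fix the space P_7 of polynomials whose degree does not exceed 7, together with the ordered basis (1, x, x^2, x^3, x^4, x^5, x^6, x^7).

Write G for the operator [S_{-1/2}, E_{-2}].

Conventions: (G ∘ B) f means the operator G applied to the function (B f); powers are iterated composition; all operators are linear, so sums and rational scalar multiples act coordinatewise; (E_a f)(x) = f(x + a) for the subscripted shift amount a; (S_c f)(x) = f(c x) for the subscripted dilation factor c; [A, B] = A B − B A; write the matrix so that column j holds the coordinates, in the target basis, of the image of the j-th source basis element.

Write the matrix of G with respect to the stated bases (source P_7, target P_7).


image of 1: 0
image of x: -3
image of x^2: 3x + 3
image of x^3: -(9/4)x^2 - (9/2)x - 9
image of x^4: (3/2)x^3 + (9/2)x^2 + 18x + 15
image of x^5: -(15/16)x^4 - (15/4)x^3 - (45/2)x^2 - (75/2)x - 33
image of x^6: (9/16)x^5 + (45/16)x^4 + (45/2)x^3 + (225/4)x^2 + 99x + 63
image of x^7: -(21/64)x^6 - (63/32)x^5 - (315/16)x^4 - (525/8)x^3 - (693/4)x^2 - (441/2)x - 129
each image's coordinates form column j of the matrix

the matrix is [[0, -3, 3, -9, 15, -33, 63, -129]; [0, 0, 3, -9/2, 18, -75/2, 99, -441/2]; [0, 0, 0, -9/4, 9/2, -45/2, 225/4, -693/4]; [0, 0, 0, 0, 3/2, -15/4, 45/2, -525/8]; [0, 0, 0, 0, 0, -15/16, 45/16, -315/16]; [0, 0, 0, 0, 0, 0, 9/16, -63/32]; [0, 0, 0, 0, 0, 0, 0, -21/64]; [0, 0, 0, 0, 0, 0, 0, 0]] (rows listed top to bottom)


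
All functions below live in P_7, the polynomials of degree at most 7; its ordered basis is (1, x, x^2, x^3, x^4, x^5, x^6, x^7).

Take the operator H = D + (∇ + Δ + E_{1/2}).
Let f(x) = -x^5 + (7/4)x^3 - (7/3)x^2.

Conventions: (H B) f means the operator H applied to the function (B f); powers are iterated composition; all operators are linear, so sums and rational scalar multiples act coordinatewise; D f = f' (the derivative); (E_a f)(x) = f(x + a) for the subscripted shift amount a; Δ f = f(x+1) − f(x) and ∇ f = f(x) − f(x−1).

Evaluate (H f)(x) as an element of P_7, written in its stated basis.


D f = -5x^4 + (21/4)x^2 - (14/3)x
∇ f = -5x^4 + 10x^3 - (19/4)x^2 - (59/12)x + 37/12
Δ f = -5x^4 - 10x^3 - (19/4)x^2 - (53/12)x - 19/12
E_{1/2} f = -x^5 - (5/2)x^4 - (3/4)x^3 - (23/24)x^2 - (4/3)x - 19/48
(∇ + Δ + E_{1/2}) f = -x^5 - (25/2)x^4 - (3/4)x^3 - (251/24)x^2 - (32/3)x + 53/48
(D + (∇ + Δ + E_{1/2})) f = -x^5 - (35/2)x^4 - (3/4)x^3 - (125/24)x^2 - (46/3)x + 53/48

g(x) = -x^5 - (35/2)x^4 - (3/4)x^3 - (125/24)x^2 - (46/3)x + 53/48


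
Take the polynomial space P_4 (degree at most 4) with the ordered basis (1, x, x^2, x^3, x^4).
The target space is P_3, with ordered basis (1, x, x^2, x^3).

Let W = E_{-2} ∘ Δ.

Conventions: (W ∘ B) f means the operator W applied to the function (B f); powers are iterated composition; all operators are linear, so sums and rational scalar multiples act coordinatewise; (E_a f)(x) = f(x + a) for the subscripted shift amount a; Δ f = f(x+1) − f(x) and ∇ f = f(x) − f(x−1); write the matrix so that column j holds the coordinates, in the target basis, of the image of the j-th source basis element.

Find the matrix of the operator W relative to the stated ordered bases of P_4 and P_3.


image of 1: 0
image of x: 1
image of x^2: 2x - 3
image of x^3: 3x^2 - 9x + 7
image of x^4: 4x^3 - 18x^2 + 28x - 15
each image's coordinates form column j of the matrix

the matrix is [[0, 1, -3, 7, -15]; [0, 0, 2, -9, 28]; [0, 0, 0, 3, -18]; [0, 0, 0, 0, 4]] (rows listed top to bottom)


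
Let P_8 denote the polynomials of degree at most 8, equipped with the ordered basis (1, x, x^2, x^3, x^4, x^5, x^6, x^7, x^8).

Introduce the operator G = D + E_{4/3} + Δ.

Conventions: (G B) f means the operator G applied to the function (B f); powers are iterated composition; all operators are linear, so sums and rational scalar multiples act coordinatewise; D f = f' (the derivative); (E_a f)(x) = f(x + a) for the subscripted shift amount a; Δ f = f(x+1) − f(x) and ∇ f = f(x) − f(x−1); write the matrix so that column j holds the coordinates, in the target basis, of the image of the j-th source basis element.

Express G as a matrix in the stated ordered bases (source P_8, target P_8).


the matrix is [[1, 10/3, 25/9, 91/27, 337/81, 1267/243, 4825/729, 18571/2187, 72097/6561]; [0, 1, 20/3, 25/3, 364/27, 1685/81, 2534/81, 33775/729, 148568/2187]; [0, 0, 1, 10, 50/3, 910/27, 1685/27, 8869/81, 135100/729]; [0, 0, 0, 1, 40/3, 250/9, 1820/27, 11795/81, 70952/243]; [0, 0, 0, 0, 1, 50/3, 125/3, 3185/27, 23590/81]; [0, 0, 0, 0, 0, 1, 20, 175/3, 5096/27]; [0, 0, 0, 0, 0, 0, 1, 70/3, 700/9]; [0, 0, 0, 0, 0, 0, 0, 1, 80/3]; [0, 0, 0, 0, 0, 0, 0, 0, 1]] (rows listed top to bottom)

image of 1: 1
image of x: x + 10/3
image of x^2: x^2 + (20/3)x + 25/9
image of x^3: x^3 + 10x^2 + (25/3)x + 91/27
image of x^4: x^4 + (40/3)x^3 + (50/3)x^2 + (364/27)x + 337/81
image of x^5: x^5 + (50/3)x^4 + (250/9)x^3 + (910/27)x^2 + (1685/81)x + 1267/243
image of x^6: x^6 + 20x^5 + (125/3)x^4 + (1820/27)x^3 + (1685/27)x^2 + (2534/81)x + 4825/729
image of x^7: x^7 + (70/3)x^6 + (175/3)x^5 + (3185/27)x^4 + (11795/81)x^3 + (8869/81)x^2 + (33775/729)x + 18571/2187
image of x^8: x^8 + (80/3)x^7 + (700/9)x^6 + (5096/27)x^5 + (23590/81)x^4 + (70952/243)x^3 + (135100/729)x^2 + (148568/2187)x + 72097/6561
each image's coordinates form column j of the matrix


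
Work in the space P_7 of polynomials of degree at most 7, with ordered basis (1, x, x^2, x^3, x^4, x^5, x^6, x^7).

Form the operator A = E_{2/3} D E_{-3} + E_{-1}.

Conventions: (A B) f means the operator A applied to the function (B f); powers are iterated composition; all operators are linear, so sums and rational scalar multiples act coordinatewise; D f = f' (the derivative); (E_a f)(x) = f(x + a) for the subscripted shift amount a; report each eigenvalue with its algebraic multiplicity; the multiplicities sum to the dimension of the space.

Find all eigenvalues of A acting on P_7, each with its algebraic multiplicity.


λ = 1 (multiplicity 8)

image of 1: 1
image of x: x
image of x^2: x^2 - 11/3
image of x^3: x^3 - 11x + 46/3
image of x^4: x^4 - 22x^2 + (184/3)x - 1345/27
image of x^5: x^5 - (110/3)x^3 + (460/3)x^2 - (6725/27)x + 11924/81
image of x^6: x^6 - 55x^4 + (920/3)x^3 - (6725/9)x^2 + (23848/27)x - 33533/81
image of x^7: x^7 - 77x^5 + (1610/3)x^4 - (47075/27)x^3 + (83468/27)x^2 - (234731/81)x + 822814/729
the matrix is upper triangular; its diagonal is (1, 1, 1, 1, 1, 1, 1, 1)
for a triangular matrix the eigenvalues are the diagonal entries, with algebraic multiplicity their repetition count


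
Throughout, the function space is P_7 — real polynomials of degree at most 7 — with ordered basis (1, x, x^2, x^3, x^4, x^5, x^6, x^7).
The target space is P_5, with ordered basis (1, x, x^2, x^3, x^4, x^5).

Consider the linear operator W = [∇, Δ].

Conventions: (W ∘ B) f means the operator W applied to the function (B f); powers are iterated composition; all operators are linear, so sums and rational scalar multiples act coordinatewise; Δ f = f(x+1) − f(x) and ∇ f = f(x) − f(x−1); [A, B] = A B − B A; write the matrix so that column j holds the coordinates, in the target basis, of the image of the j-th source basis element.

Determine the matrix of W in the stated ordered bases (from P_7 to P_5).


image of 1: 0
image of x: 0
image of x^2: 0
image of x^3: 0
image of x^4: 0
image of x^5: 0
image of x^6: 0
image of x^7: 0
each image's coordinates form column j of the matrix

the matrix is [[0, 0, 0, 0, 0, 0, 0, 0]; [0, 0, 0, 0, 0, 0, 0, 0]; [0, 0, 0, 0, 0, 0, 0, 0]; [0, 0, 0, 0, 0, 0, 0, 0]; [0, 0, 0, 0, 0, 0, 0, 0]; [0, 0, 0, 0, 0, 0, 0, 0]] (rows listed top to bottom)


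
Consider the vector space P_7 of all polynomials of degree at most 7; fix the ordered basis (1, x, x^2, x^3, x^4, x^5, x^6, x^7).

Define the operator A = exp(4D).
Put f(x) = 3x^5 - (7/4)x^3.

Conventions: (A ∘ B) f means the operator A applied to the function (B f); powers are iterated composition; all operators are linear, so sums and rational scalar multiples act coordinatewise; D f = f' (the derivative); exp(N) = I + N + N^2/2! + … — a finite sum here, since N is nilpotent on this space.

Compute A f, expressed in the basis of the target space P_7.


order-1 term: 60x^4 - 21x^2
order-2 term: 480x^3 - 84x
order-3 term: 1920x^2 - 112
order-4 term: 3840x
order-5 term: 3072
the series for exp(4D) f terminates at order 5
exp(4D) f = 3x^5 + 60x^4 + (1913/4)x^3 + 1899x^2 + 3756x + 2960

the result is g(x) = 3x^5 + 60x^4 + (1913/4)x^3 + 1899x^2 + 3756x + 2960


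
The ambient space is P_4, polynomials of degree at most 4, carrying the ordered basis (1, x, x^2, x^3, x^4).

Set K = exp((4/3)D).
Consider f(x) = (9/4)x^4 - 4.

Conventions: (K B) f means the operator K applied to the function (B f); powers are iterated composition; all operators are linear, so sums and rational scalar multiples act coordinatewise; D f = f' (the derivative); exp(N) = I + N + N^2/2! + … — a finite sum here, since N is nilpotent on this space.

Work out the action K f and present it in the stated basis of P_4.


order-1 term: 12x^3
order-2 term: 24x^2
order-3 term: (64/3)x
order-4 term: 64/9
the series for exp((4/3)D) f terminates at order 4
exp((4/3)D) f = (9/4)x^4 + 12x^3 + 24x^2 + (64/3)x + 28/9

the result is g(x) = (9/4)x^4 + 12x^3 + 24x^2 + (64/3)x + 28/9


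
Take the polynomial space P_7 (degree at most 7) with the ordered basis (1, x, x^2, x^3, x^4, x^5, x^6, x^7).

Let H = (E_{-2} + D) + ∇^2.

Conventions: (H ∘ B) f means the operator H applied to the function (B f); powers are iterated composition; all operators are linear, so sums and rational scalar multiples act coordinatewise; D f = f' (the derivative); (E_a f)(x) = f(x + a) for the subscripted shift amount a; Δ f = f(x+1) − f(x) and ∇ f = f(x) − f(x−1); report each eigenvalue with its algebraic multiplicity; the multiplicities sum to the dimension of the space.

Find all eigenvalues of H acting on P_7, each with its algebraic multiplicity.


image of 1: 1
image of x: x - 1
image of x^2: x^2 - 2x + 6
image of x^3: x^3 - 3x^2 + 18x - 14
image of x^4: x^4 - 4x^3 + 36x^2 - 56x + 30
image of x^5: x^5 - 5x^4 + 60x^3 - 140x^2 + 150x - 62
image of x^6: x^6 - 6x^5 + 90x^4 - 280x^3 + 450x^2 - 372x + 126
image of x^7: x^7 - 7x^6 + 126x^5 - 490x^4 + 1050x^3 - 1302x^2 + 882x - 254
the matrix is upper triangular; its diagonal is (1, 1, 1, 1, 1, 1, 1, 1)
for a triangular matrix the eigenvalues are the diagonal entries, with algebraic multiplicity their repetition count

λ = 1 (multiplicity 8)


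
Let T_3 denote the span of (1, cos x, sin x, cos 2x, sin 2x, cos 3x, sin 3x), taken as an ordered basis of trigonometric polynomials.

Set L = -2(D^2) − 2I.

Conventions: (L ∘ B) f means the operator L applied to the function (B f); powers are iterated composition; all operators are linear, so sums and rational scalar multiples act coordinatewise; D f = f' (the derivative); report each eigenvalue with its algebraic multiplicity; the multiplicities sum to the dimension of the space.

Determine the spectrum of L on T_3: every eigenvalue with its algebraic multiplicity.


image of 1: -2
image of cos x: 0
image of sin x: 0
image of cos 2x: 6cos 2x
image of sin 2x: 6sin 2x
image of cos 3x: 16cos 3x
image of sin 3x: 16sin 3x
the matrix is diagonal; its diagonal is (-2, 0, 0, 6, 6, 16, 16)
for a triangular matrix the eigenvalues are the diagonal entries, with algebraic multiplicity their repetition count

λ = -2 (multiplicity 1), λ = 0 (multiplicity 2), λ = 6 (multiplicity 2), λ = 16 (multiplicity 2)


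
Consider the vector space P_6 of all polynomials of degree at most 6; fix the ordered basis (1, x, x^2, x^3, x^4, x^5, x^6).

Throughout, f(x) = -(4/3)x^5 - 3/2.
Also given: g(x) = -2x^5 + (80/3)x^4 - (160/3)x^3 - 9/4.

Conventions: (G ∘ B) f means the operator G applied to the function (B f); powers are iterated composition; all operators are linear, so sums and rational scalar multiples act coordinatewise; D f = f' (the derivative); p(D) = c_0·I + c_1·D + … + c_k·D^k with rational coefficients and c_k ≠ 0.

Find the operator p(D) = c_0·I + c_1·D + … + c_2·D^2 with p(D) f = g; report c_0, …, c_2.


c_0 = 3/2, c_1 = -4, c_2 = 2

D^0 f = -(4/3)x^5 - 3/2
D^1 f = -(20/3)x^4
D^2 f = -(80/3)x^3
matching coefficients of g against c_0 f + c_1 Df + … from the top degree down determines the c_i
solution: c_0 = 3/2, c_1 = -4, c_2 = 2


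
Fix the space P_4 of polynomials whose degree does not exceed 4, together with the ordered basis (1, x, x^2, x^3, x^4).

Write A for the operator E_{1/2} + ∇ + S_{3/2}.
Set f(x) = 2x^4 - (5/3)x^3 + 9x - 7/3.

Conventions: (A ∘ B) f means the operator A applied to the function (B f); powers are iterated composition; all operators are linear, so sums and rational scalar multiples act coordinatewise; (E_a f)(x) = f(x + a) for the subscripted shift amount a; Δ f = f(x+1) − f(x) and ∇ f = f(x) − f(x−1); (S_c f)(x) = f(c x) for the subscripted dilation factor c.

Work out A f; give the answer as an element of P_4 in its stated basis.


the result is g(x) = (97/8)x^4 + (113/24)x^3 - (33/2)x^2 + (141/4)x + 61/12

E_{1/2} f = 2x^4 + (7/3)x^3 + (1/2)x^2 + (35/4)x + 25/12
∇ f = 8x^3 - 17x^2 + 13x + 16/3
S_{3/2} f = (81/8)x^4 - (45/8)x^3 + (27/2)x - 7/3
(E_{1/2} + ∇ + S_{3/2}) f = (97/8)x^4 + (113/24)x^3 - (33/2)x^2 + (141/4)x + 61/12


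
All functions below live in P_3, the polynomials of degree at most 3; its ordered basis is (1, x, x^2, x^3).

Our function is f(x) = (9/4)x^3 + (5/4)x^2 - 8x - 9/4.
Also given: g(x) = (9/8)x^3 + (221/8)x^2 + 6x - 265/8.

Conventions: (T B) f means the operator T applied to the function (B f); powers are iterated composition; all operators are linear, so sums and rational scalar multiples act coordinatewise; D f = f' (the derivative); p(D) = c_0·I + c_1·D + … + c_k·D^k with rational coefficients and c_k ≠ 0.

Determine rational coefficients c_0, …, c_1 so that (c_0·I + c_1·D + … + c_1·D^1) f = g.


D^0 f = (9/4)x^3 + (5/4)x^2 - 8x - 9/4
D^1 f = (27/4)x^2 + (5/2)x - 8
matching coefficients of g against c_0 f + c_1 Df + … from the top degree down determines the c_i
solution: c_0 = 1/2, c_1 = 4

c_0 = 1/2, c_1 = 4


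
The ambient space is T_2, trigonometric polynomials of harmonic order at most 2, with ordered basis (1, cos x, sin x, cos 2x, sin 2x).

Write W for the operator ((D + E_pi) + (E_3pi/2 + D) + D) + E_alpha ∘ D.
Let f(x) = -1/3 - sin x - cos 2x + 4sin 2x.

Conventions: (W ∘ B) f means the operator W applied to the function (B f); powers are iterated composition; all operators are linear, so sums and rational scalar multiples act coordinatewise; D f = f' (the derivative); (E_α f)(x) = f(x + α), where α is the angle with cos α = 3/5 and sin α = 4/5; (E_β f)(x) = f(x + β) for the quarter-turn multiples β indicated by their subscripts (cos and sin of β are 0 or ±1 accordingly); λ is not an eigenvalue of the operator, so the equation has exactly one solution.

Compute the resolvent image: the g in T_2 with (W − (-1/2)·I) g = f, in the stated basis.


the result is g(x) = -2/15 + (4/13)cos x + (2/13)sin x - (2034/3161)cos 2x - (1112/3161)sin 2x

write g with unknown coordinates in the stated basis and equate coefficients in (W − (-1/2)·I) g = f
solving from the highest basis element down gives g = -2/15 + (4/13)cos x + (2/13)sin x - (2034/3161)cos 2x - (1112/3161)sin 2x
check: W g = -4/15 - (2/13)cos x - (14/13)sin x - (2144/3161)cos 2x + (13200/3161)sin 2x
so W g − (-1/2)·g = -1/3 - sin x - cos 2x + 4sin 2x = f ✓


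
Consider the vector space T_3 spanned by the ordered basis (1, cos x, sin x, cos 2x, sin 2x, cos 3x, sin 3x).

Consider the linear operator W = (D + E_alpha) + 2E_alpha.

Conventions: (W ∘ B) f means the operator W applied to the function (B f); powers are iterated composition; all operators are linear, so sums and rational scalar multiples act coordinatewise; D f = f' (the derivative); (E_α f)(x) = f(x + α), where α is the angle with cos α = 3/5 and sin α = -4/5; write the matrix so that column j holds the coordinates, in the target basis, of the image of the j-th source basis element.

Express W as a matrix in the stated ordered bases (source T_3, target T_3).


the matrix is [[3, 0, 0, 0, 0, 0, 0]; [0, 9/5, -7/5, 0, 0, 0, 0]; [0, 7/5, 9/5, 0, 0, 0, 0]; [0, 0, 0, -21/25, -22/25, 0, 0]; [0, 0, 0, 22/25, -21/25, 0, 0]; [0, 0, 0, 0, 0, -351/125, 243/125]; [0, 0, 0, 0, 0, -243/125, -351/125]] (rows listed top to bottom)

image of 1: 3
image of cos x: (9/5)cos x + (7/5)sin x
image of sin x: -(7/5)cos x + (9/5)sin x
image of cos 2x: -(21/25)cos 2x + (22/25)sin 2x
image of sin 2x: -(22/25)cos 2x - (21/25)sin 2x
image of cos 3x: -(351/125)cos 3x - (243/125)sin 3x
image of sin 3x: (243/125)cos 3x - (351/125)sin 3x
each image's coordinates form column j of the matrix


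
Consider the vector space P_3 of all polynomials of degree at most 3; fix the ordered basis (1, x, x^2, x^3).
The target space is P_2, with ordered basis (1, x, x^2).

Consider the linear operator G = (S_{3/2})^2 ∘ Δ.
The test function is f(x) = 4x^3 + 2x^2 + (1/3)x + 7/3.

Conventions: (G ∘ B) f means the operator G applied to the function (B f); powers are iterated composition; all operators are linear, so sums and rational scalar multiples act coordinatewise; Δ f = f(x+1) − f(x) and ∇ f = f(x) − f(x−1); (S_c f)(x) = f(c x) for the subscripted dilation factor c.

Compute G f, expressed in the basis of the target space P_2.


the result is g(x) = (243/4)x^2 + 36x + 19/3

Δ f = 12x^2 + 16x + 19/3
S_{3/2} Δ f = 27x^2 + 24x + 19/3
S_{3/2} S_{3/2} Δ f = (243/4)x^2 + 36x + 19/3


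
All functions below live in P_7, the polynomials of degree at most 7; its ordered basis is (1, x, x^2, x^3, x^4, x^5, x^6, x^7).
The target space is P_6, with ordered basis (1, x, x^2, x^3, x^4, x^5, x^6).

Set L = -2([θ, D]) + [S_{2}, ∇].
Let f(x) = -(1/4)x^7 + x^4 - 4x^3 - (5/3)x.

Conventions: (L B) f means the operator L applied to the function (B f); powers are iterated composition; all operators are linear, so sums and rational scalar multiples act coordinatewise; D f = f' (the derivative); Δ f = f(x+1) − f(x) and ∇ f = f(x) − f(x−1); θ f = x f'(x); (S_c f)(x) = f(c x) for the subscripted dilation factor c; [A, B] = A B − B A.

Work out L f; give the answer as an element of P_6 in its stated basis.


the result is g(x) = (217/2)x^6 - 504x^5 + 980x^4 - 1074x^3 + 747x^2 - (697/2)x + 877/12

D f = -(7/4)x^6 + 4x^3 - 12x^2 - 5/3
θ D f = -(21/2)x^6 + 12x^3 - 24x^2
θ f = -(7/4)x^7 + 4x^4 - 12x^3 - (5/3)x
D θ f = -(49/4)x^6 + 16x^3 - 36x^2 - 5/3
[θ, D] f = (7/4)x^6 - 4x^3 + 12x^2 + 5/3
(-2([θ, D])) f = -(7/2)x^6 + 8x^3 - 24x^2 - 10/3
∇ f = -(7/4)x^6 + (21/4)x^5 - (35/4)x^4 + (51/4)x^3 - (93/4)x^2 + (71/4)x - 83/12
S_{2} ∇ f = -112x^6 + 168x^5 - 140x^4 + 102x^3 - 93x^2 + (71/2)x - 83/12
S_{2} f = -32x^7 + 16x^4 - 32x^3 - (10/3)x
∇ S_{2} f = -224x^6 + 672x^5 - 1120x^4 + 1184x^3 - 864x^2 + 384x - 250/3
[S_{2}, ∇] f = 112x^6 - 504x^5 + 980x^4 - 1082x^3 + 771x^2 - (697/2)x + 917/12
(-2([θ, D]) + [S_{2}, ∇]) f = (217/2)x^6 - 504x^5 + 980x^4 - 1074x^3 + 747x^2 - (697/2)x + 877/12


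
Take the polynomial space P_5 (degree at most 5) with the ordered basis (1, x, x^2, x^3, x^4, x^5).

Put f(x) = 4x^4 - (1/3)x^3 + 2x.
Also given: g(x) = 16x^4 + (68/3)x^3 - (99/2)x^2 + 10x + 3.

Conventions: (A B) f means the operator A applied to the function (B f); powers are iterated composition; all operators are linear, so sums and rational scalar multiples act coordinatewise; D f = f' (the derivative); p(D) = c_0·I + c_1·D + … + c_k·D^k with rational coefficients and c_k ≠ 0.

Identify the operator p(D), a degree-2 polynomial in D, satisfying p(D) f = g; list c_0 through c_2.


p(D) = 4·I + (3/2)·D − D^2, i.e. c_0 = 4, c_1 = 3/2, c_2 = -1

D^0 f = 4x^4 - (1/3)x^3 + 2x
D^1 f = 16x^3 - x^2 + 2
D^2 f = 48x^2 - 2x
matching coefficients of g against c_0 f + c_1 Df + … from the top degree down determines the c_i
solution: c_0 = 4, c_1 = 3/2, c_2 = -1


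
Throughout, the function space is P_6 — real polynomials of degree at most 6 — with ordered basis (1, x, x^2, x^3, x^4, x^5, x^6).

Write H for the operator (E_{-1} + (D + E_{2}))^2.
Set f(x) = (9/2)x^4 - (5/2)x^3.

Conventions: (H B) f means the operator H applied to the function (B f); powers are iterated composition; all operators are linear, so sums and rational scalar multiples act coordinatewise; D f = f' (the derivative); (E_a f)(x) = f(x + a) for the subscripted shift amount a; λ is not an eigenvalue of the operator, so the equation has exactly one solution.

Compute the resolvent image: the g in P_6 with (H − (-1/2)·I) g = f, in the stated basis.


the result is g(x) = x^4 - (23/3)x^3 + (32/9)x^2 + (4232/81)x - 28004/729

write g with unknown coordinates in the stated basis and equate coefficients in (H − (-1/2)·I) g = f
solving from the highest basis element down gives g = x^4 - (23/3)x^3 + (32/9)x^2 + (4232/81)x - 28004/729
check: H g = 4x^4 + (4/3)x^3 - (16/9)x^2 - (2116/81)x + 14002/729
so H g − (-1/2)·g = (9/2)x^4 - (5/2)x^3 = f ✓


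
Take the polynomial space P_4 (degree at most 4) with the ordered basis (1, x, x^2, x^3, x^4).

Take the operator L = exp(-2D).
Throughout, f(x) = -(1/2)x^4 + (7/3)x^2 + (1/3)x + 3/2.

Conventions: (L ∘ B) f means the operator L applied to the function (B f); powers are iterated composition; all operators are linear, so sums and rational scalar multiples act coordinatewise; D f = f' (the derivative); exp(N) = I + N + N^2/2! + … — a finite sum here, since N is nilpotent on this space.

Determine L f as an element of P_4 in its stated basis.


the result is g(x) = -(1/2)x^4 + 4x^3 - (29/3)x^2 + 7x + 13/6

order-1 term: 4x^3 - (28/3)x - 2/3
order-2 term: -12x^2 + 28/3
order-3 term: 16x
order-4 term: -8
the series for exp(-2D) f terminates at order 4
exp(-2D) f = -(1/2)x^4 + 4x^3 - (29/3)x^2 + 7x + 13/6


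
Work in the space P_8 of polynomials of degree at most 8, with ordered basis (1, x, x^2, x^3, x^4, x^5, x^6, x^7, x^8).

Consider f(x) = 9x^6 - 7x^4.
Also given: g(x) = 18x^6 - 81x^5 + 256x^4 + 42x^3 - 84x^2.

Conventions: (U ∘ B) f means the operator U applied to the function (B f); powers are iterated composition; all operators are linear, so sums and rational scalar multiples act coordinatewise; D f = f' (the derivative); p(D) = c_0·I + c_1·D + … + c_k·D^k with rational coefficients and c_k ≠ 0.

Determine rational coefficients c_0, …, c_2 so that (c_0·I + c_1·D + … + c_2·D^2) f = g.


D^0 f = 9x^6 - 7x^4
D^1 f = 54x^5 - 28x^3
D^2 f = 270x^4 - 84x^2
matching coefficients of g against c_0 f + c_1 Df + … from the top degree down determines the c_i
solution: c_0 = 2, c_1 = -3/2, c_2 = 1

p(D) = 2·I − (3/2)·D + D^2, i.e. c_0 = 2, c_1 = -3/2, c_2 = 1


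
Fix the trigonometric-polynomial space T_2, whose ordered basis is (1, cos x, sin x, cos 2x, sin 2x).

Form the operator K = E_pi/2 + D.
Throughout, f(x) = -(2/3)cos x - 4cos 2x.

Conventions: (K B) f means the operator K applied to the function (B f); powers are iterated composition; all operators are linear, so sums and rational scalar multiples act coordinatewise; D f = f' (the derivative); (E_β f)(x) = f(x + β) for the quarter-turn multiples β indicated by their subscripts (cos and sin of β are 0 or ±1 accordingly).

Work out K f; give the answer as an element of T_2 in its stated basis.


E_pi/2 f = (2/3)sin x + 4cos 2x
D f = (2/3)sin x + 8sin 2x
(E_pi/2 + D) f = (4/3)sin x + 4cos 2x + 8sin 2x

g(x) = (4/3)sin x + 4cos 2x + 8sin 2x


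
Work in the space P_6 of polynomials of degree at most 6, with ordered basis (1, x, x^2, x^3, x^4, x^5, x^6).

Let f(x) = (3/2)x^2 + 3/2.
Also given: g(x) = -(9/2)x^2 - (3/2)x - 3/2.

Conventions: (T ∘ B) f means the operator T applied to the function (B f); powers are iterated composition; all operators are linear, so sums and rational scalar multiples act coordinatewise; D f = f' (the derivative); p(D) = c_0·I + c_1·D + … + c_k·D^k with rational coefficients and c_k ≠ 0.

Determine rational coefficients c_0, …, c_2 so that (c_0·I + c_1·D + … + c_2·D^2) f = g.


D^0 f = (3/2)x^2 + 3/2
D^1 f = 3x
D^2 f = 3
matching coefficients of g against c_0 f + c_1 Df + … from the top degree down determines the c_i
solution: c_0 = -3, c_1 = -1/2, c_2 = 1

c_0 = -3, c_1 = -1/2, c_2 = 1


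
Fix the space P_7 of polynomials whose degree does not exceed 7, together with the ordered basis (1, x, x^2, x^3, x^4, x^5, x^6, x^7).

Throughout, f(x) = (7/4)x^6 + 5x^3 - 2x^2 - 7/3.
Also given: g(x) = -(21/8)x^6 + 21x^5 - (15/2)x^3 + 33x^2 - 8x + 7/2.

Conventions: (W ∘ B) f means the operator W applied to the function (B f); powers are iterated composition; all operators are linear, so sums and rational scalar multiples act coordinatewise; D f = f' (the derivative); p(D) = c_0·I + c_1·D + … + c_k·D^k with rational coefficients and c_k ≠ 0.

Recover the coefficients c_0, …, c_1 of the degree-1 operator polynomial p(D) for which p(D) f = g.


p(D) = -(3/2)·I + 2·D, i.e. c_0 = -3/2, c_1 = 2

D^0 f = (7/4)x^6 + 5x^3 - 2x^2 - 7/3
D^1 f = (21/2)x^5 + 15x^2 - 4x
matching coefficients of g against c_0 f + c_1 Df + … from the top degree down determines the c_i
solution: c_0 = -3/2, c_1 = 2


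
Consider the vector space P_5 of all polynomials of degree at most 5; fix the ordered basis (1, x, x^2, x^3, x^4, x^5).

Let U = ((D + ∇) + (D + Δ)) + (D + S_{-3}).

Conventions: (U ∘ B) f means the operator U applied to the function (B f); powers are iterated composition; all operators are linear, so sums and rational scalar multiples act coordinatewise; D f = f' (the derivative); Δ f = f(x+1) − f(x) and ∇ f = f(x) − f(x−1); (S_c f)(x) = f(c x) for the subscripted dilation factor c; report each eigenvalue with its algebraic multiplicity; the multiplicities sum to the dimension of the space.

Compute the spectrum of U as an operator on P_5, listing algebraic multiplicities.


image of 1: 1
image of x: -3x + 5
image of x^2: 9x^2 + 10x
image of x^3: -27x^3 + 15x^2 + 2
image of x^4: 81x^4 + 20x^3 + 8x
image of x^5: -243x^5 + 25x^4 + 20x^2 + 2
the matrix is upper triangular; its diagonal is (1, -3, 9, -27, 81, -243)
for a triangular matrix the eigenvalues are the diagonal entries, with algebraic multiplicity their repetition count

λ = -243 (multiplicity 1), λ = -27 (multiplicity 1), λ = -3 (multiplicity 1), λ = 1 (multiplicity 1), λ = 9 (multiplicity 1), λ = 81 (multiplicity 1)


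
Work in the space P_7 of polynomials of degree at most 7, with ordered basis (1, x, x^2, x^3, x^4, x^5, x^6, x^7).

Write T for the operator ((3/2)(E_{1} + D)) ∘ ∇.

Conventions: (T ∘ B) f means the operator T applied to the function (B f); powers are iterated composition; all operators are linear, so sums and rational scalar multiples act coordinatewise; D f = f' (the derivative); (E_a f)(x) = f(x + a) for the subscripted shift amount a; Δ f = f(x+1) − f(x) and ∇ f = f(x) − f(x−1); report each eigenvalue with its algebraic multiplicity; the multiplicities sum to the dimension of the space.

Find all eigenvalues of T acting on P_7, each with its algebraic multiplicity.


image of 1: 0
image of x: 3/2
image of x^2: 3x + 9/2
image of x^3: (9/2)x^2 + (27/2)x - 3
image of x^4: 6x^3 + 27x^2 - 12x + 15/2
image of x^5: (15/2)x^4 + 45x^3 - 30x^2 + (75/2)x - 6
image of x^6: 9x^5 + (135/2)x^4 - 60x^3 + (225/2)x^2 - 36x + 21/2
image of x^7: (21/2)x^6 + (189/2)x^5 - 105x^4 + (525/2)x^3 - 126x^2 + (147/2)x - 9
the matrix is upper triangular; its diagonal is (0, 0, 0, 0, 0, 0, 0, 0)
for a triangular matrix the eigenvalues are the diagonal entries, with algebraic multiplicity their repetition count

λ = 0 (multiplicity 8)


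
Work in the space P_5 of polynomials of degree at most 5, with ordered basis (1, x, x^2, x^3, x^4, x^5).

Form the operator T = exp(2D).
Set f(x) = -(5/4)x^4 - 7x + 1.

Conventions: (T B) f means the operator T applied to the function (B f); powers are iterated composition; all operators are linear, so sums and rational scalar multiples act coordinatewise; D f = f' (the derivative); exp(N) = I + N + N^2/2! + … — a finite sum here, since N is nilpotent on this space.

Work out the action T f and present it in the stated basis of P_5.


the result is g(x) = -(5/4)x^4 - 10x^3 - 30x^2 - 47x - 33

order-1 term: -10x^3 - 14
order-2 term: -30x^2
order-3 term: -40x
order-4 term: -20
the series for exp(2D) f terminates at order 4
exp(2D) f = -(5/4)x^4 - 10x^3 - 30x^2 - 47x - 33


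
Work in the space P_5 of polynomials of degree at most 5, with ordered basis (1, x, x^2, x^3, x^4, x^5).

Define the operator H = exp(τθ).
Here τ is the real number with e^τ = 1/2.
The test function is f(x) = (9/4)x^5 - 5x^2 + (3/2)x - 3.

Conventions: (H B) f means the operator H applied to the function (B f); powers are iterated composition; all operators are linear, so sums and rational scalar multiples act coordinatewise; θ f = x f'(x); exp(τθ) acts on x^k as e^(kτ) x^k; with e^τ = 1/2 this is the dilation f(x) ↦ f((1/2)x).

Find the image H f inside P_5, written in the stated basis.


exp(τθ) x^k = e^(kτ) x^k; with e^τ = 1/2 this sends x^k to (1/2)^k x^k
x ↦ 1/2 x
x^2 ↦ 1/4 x^2
x^5 ↦ 1/32 x^5
applying this coordinatewise to f: exp(τθ) f = (9/128)x^5 - (5/4)x^2 + (3/4)x - 3

the image equals g(x) = (9/128)x^5 - (5/4)x^2 + (3/4)x - 3


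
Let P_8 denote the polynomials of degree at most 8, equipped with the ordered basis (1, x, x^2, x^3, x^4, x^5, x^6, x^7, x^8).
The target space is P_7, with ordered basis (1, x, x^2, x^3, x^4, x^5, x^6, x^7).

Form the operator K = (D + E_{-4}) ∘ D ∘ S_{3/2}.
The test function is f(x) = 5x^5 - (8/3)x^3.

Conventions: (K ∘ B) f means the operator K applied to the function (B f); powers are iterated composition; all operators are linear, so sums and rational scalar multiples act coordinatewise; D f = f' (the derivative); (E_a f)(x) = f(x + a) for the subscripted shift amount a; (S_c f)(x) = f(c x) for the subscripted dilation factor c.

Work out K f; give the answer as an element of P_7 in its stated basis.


g(x) = (6075/32)x^4 - (18225/8)x^3 + 18198x^2 - 48438x + 48168

S_{3/2} f = (1215/32)x^5 - 9x^3
D S_{3/2} f = (6075/32)x^4 - 27x^2
D D S_{3/2} f = (6075/8)x^3 - 54x
E_{-4} D S_{3/2} f = (6075/32)x^4 - (6075/2)x^3 + 18198x^2 - 48384x + 48168
(D + E_{-4}) D S_{3/2} f = (6075/32)x^4 - (18225/8)x^3 + 18198x^2 - 48438x + 48168


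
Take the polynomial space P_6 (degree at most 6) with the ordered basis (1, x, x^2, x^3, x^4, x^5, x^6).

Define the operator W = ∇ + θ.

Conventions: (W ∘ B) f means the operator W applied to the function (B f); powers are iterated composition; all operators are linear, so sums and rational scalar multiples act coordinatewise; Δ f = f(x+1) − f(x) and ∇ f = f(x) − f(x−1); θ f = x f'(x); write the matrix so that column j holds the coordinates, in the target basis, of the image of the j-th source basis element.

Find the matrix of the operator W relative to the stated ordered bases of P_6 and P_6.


image of 1: 0
image of x: x + 1
image of x^2: 2x^2 + 2x - 1
image of x^3: 3x^3 + 3x^2 - 3x + 1
image of x^4: 4x^4 + 4x^3 - 6x^2 + 4x - 1
image of x^5: 5x^5 + 5x^4 - 10x^3 + 10x^2 - 5x + 1
image of x^6: 6x^6 + 6x^5 - 15x^4 + 20x^3 - 15x^2 + 6x - 1
each image's coordinates form column j of the matrix

the matrix is [[0, 1, -1, 1, -1, 1, -1]; [0, 1, 2, -3, 4, -5, 6]; [0, 0, 2, 3, -6, 10, -15]; [0, 0, 0, 3, 4, -10, 20]; [0, 0, 0, 0, 4, 5, -15]; [0, 0, 0, 0, 0, 5, 6]; [0, 0, 0, 0, 0, 0, 6]] (rows listed top to bottom)


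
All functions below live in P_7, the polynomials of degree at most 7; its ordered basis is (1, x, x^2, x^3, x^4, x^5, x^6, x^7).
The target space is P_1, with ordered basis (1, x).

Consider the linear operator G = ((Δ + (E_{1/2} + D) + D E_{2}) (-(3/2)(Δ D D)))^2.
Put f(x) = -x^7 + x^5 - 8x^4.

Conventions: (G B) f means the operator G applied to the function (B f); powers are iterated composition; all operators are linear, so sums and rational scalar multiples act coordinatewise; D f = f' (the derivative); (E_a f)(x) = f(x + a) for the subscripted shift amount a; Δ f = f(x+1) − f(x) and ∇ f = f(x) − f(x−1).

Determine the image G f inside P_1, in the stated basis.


the image equals g(x) = -11340x - 90720

D f = -7x^6 + 5x^4 - 32x^3
D D f = -42x^5 + 20x^3 - 96x^2
Δ D D f = -210x^4 - 420x^3 - 360x^2 - 342x - 118
(-(3/2)(Δ D D)) f = 315x^4 + 630x^3 + 540x^2 + 513x + 177
Δ (-(3/2)(Δ D D)) f = 1260x^3 + 3780x^2 + 4230x + 1998
E_{1/2} (-(3/2)(Δ D D)) f = 315x^4 + 1260x^3 + (3915/2)x^2 + 1683x + 10671/16
D (-(3/2)(Δ D D)) f = 1260x^3 + 1890x^2 + 1080x + 513
(E_{1/2} + D) (-(3/2)(Δ D D)) f = 315x^4 + 2520x^3 + (7695/2)x^2 + 2763x + 18879/16
E_{2} (-(3/2)(Δ D D)) f = 315x^4 + 3150x^3 + 11880x^2 + 20313x + 13443
D E_{2} (-(3/2)(Δ D D)) f = 1260x^3 + 9450x^2 + 23760x + 20313
(Δ + (E_{1/2} + D) + D E_{2}) (-(3/2)(Δ D D)) f = 315x^4 + 5040x^3 + (34155/2)x^2 + 30753x + 375855/16
D ((Δ + (E_{1/2} + D) + D E_{2}) (-(3/2)(Δ D D))) f = 1260x^3 + 15120x^2 + 34155x + 30753
D D ((Δ + (E_{1/2} + D) + D E_{2}) (-(3/2)(Δ D D))) f = 3780x^2 + 30240x + 34155
Δ D D ((Δ + (E_{1/2} + D) + D E_{2}) (-(3/2)(Δ D D))) f = 7560x + 34020
(-(3/2)(Δ D D)) ((Δ + (E_{1/2} + D) + D E_{2}) (-(3/2)(Δ D D))) f = -11340x - 51030
Δ (-(3/2)(Δ D D)) ((Δ + (E_{1/2} + D) + D E_{2}) (-(3/2)(Δ D D))) f = -11340
E_{1/2} (-(3/2)(Δ D D)) ((Δ + (E_{1/2} + D) + D E_{2}) (-(3/2)(Δ D D))) f = -11340x - 56700
D (-(3/2)(Δ D D)) ((Δ + (E_{1/2} + D) + D E_{2}) (-(3/2)(Δ D D))) f = -11340
(E_{1/2} + D) (-(3/2)(Δ D D)) ((Δ + (E_{1/2} + D) + D E_{2}) (-(3/2)(Δ D D))) f = -11340x - 68040
E_{2} (-(3/2)(Δ D D)) ((Δ + (E_{1/2} + D) + D E_{2}) (-(3/2)(Δ D D))) f = -11340x - 73710
D E_{2} (-(3/2)(Δ D D)) ((Δ + (E_{1/2} + D) + D E_{2}) (-(3/2)(Δ D D))) f = -11340
(Δ + (E_{1/2} + D) + D E_{2}) (-(3/2)(Δ D D)) ((Δ + (E_{1/2} + D) + D E_{2}) (-(3/2)(Δ D D))) f = -11340x - 90720


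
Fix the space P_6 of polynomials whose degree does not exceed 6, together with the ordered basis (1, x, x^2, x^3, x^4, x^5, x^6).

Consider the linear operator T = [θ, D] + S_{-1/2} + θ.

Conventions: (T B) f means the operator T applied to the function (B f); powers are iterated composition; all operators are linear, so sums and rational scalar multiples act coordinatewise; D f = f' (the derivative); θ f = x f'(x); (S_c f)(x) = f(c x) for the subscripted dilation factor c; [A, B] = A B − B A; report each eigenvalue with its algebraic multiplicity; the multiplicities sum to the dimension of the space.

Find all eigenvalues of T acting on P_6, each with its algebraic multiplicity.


λ = 1/2 (multiplicity 1), λ = 1 (multiplicity 1), λ = 9/4 (multiplicity 1), λ = 23/8 (multiplicity 1), λ = 65/16 (multiplicity 1), λ = 159/32 (multiplicity 1), λ = 385/64 (multiplicity 1)

image of 1: 1
image of x: (1/2)x - 1
image of x^2: (9/4)x^2 - 2x
image of x^3: (23/8)x^3 - 3x^2
image of x^4: (65/16)x^4 - 4x^3
image of x^5: (159/32)x^5 - 5x^4
image of x^6: (385/64)x^6 - 6x^5
the matrix is upper triangular; its diagonal is (1, 1/2, 9/4, 23/8, 65/16, 159/32, 385/64)
for a triangular matrix the eigenvalues are the diagonal entries, with algebraic multiplicity their repetition count


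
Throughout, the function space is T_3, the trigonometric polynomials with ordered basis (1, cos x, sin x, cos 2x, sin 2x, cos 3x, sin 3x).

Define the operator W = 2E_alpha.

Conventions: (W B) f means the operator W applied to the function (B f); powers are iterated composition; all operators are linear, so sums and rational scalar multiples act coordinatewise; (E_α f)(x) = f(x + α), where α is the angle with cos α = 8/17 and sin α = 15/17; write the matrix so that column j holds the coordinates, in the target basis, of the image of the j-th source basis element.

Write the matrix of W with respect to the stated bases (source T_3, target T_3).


the matrix is [[2, 0, 0, 0, 0, 0, 0]; [0, 16/17, 30/17, 0, 0, 0, 0]; [0, -30/17, 16/17, 0, 0, 0, 0]; [0, 0, 0, -322/289, 480/289, 0, 0]; [0, 0, 0, -480/289, -322/289, 0, 0]; [0, 0, 0, 0, 0, -9776/4913, -990/4913]; [0, 0, 0, 0, 0, 990/4913, -9776/4913]] (rows listed top to bottom)

image of 1: 2
image of cos x: (16/17)cos x - (30/17)sin x
image of sin x: (30/17)cos x + (16/17)sin x
image of cos 2x: -(322/289)cos 2x - (480/289)sin 2x
image of sin 2x: (480/289)cos 2x - (322/289)sin 2x
image of cos 3x: -(9776/4913)cos 3x + (990/4913)sin 3x
image of sin 3x: -(990/4913)cos 3x - (9776/4913)sin 3x
each image's coordinates form column j of the matrix
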